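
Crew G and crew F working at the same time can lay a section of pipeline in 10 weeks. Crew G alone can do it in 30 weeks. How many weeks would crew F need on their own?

15 weeks

Combined rate is 1/10 per week.
Known contribution: 1/30 per week.
So crew F's rate is 1/10 − 1/30 = 1/15, meaning 15 weeks alone.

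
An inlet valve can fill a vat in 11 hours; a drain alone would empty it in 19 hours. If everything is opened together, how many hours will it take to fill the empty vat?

Net rate = 1/11 − 1/19 = (19 − 11)/209 = 8/209 per hour.
Filling time = 1 ÷ (8/209) = 209/8 hours.

209/8 hours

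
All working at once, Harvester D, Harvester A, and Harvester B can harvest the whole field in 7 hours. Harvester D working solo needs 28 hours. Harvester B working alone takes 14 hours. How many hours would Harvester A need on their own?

Combined rate is 1/7 per hour.
Known contribution: 1/28 + 1/14 = (1 + 2)/28 = 3/28 per hour.
So Harvester A's rate is 1/7 − 3/28 = 1/28, meaning 28 hours alone.

28 hours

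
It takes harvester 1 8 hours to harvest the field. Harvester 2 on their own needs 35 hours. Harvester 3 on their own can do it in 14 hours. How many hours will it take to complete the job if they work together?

Combined rate: 1/8 + 1/35 + 1/14 = (35 + 8 + 20)/280 = 63/280 = 9/40 per hour.
Time = 1 ÷ (9/40) = 40/9 hours.

40/9 hours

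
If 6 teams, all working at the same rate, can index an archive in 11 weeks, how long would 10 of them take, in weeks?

Total work is 6·11 = 66 team-weeks.
With 10 teams: 66/10 = 33/5 weeks.

33/5 weeks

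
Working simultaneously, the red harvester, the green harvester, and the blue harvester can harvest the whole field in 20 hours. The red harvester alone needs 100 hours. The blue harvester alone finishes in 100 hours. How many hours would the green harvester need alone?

Combined rate is 1/20 per hour.
Known contribution: 1/100 + 1/100 = (1 + 1)/100 = 2/100 = 1/50 per hour.
So the green harvester's rate is 1/20 − 1/50 = 3/100, meaning 100/3 hours alone.

100/3 hours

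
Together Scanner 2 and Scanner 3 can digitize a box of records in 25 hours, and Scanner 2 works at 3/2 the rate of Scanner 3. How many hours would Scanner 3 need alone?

125/2 hours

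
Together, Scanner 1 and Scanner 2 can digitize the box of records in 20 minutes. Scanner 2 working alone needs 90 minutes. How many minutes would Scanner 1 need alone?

180/7 minutes

Combined rate is 1/20 per minute.
Known contribution: 1/90 per minute.
So Scanner 1's rate is 1/20 − 1/90 = 7/180, meaning 180/7 minutes alone.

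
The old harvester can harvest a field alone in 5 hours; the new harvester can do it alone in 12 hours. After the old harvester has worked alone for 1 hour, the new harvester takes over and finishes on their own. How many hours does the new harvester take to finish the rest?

48/5 hours

In 1 hour the old harvester does 1/5 of the job, leaving 4/5.
The new harvester works at 1/12 per hour, so finishing takes 4/5 ÷ 1/12 = 48/5 hours.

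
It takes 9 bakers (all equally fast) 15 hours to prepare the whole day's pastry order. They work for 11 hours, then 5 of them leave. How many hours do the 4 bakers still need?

9 hours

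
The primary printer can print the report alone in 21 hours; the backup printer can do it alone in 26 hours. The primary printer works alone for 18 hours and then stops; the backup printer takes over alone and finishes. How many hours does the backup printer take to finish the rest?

26/7 hours

In 18 hours the primary printer does 18/21 = 6/7 of the job, leaving 1/7.
The backup printer works at 1/26 per hour, so finishing takes 1/7 ÷ 1/26 = 26/7 hours.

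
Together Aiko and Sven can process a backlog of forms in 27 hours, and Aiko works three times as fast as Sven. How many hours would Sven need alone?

108 hours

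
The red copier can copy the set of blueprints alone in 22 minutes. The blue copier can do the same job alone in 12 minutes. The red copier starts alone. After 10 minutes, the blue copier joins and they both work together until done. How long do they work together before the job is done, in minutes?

In the first 10 minutes the red copier alone does 10/22 = 5/11 of the job, leaving 6/11.
Once everyone is working, combined rate: 1/22 + 1/12 = (6 + 11)/132 = 17/132 per minute.
Remaining 6/11 at 17/132 per minute takes 72/17 minutes.

72/17 minutes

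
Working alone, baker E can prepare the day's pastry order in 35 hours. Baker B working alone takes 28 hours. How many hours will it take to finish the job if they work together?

140/9 hours

Combined rate: 1/35 + 1/28 = (4 + 5)/140 = 9/140 per hour.
Time = 1 ÷ (9/140) = 140/9 hours.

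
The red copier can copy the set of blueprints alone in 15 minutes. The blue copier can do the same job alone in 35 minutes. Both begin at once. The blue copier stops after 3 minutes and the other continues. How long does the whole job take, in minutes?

96/7 minutes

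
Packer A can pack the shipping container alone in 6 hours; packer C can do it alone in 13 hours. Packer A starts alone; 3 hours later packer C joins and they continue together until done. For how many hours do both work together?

39/19 hours

In 3 hours packer A does 3/6 = 1/2 of the job, leaving 1/2.
Packer A and packer C together work at 19/78 per hour, so finishing takes 1/2 ÷ 19/78 = 39/19 hours.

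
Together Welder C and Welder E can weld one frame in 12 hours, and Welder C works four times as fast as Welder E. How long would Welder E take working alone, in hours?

60 hours

Let Welder E's rate be r; then Welder C's rate is 4r, so together (4 + 1)r = 5r = 1/12.
Thus r = 1/60 per hour.
Welder E alone: 60 hours; Welder C alone: 15 hours.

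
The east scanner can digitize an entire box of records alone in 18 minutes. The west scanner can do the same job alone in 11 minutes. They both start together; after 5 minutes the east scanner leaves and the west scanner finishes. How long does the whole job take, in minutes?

In the first 5 minutes the combined rate is 29/198, so 145/198 of the job is done, leaving 53/198.
After the east scanner leaves the rate is 1/11 per minute; the remaining 53/198 takes 53/18 minutes.
Total = 5 + 53/18 = 143/18 minutes.

143/18 minutes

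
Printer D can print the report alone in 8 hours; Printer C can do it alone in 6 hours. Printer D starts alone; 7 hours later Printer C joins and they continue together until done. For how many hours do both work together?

In 7 hours Printer D does 7/8 of the job, leaving 1/8.
Printer D and Printer C together work at 7/24 per hour, so finishing takes 1/8 ÷ 7/24 = 3/7 hours.

3/7 hours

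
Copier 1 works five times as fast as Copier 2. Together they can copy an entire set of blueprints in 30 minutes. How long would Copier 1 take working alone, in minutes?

Let Copier 2's rate be r; then Copier 1's rate is 5r, so together (5 + 1)r = 6r = 1/30.
Thus r = 1/180 per minute.
Copier 2 alone: 180 minutes; Copier 1 alone: 36 minutes.

36 minutes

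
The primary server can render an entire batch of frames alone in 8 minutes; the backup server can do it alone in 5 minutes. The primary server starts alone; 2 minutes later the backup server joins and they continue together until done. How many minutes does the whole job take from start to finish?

In 2 minutes the primary server does 2/8 = 1/4 of the job, leaving 3/4.
The primary server and the backup server together work at 13/40 per minute, so finishing takes 3/4 ÷ 13/40 = 30/13 minutes.
Total time = 2 + 30/13 = 56/13 minutes.

56/13 minutes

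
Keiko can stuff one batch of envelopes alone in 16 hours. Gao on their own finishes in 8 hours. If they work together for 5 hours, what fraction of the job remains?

1/16

Combined rate: 1/16 + 1/8 = (1 + 2)/16 = 3/16 per hour.
In 5 hours they complete 5·3/16 = 15/16 of the job.
So 1/16 remains.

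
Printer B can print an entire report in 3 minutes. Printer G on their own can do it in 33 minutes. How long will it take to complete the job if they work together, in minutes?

Combined rate: 1/3 + 1/33 = (11 + 1)/33 = 12/33 = 4/11 per minute.
Time = 1 ÷ (4/11) = 11/4 minutes.

11/4 minutes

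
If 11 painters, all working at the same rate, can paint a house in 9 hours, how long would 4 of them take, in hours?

Total work is 11·9 = 99 painter-hours.
With 4 painters: 99/4 hours.

99/4 hours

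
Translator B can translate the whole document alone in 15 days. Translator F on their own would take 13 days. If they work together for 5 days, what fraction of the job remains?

11/39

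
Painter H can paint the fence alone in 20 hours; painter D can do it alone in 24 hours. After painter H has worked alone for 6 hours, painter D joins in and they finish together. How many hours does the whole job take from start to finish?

In 6 hours painter H does 6/20 = 3/10 of the job, leaving 7/10.
Painter H and painter D together work at 11/120 per hour, so finishing takes 7/10 ÷ 11/120 = 84/11 hours.
Total time = 6 + 84/11 = 150/11 hours.

150/11 hours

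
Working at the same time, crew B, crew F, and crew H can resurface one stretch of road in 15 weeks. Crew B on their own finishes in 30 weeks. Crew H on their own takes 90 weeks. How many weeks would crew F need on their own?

Combined rate is 1/15 per week.
Known contribution: 1/30 + 1/90 = (3 + 1)/90 = 4/90 = 2/45 per week.
So crew F's rate is 1/15 − 2/45 = 1/45, meaning 45 weeks alone.

45 weeks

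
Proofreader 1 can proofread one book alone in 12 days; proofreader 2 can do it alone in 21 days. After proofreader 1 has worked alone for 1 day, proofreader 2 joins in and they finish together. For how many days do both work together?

7 days

In 1 day proofreader 1 does 1/12 of the job, leaving 11/12.
Proofreader 1 and proofreader 2 together work at 11/84 per day, so finishing takes 11/12 ÷ 11/84 = 7 days.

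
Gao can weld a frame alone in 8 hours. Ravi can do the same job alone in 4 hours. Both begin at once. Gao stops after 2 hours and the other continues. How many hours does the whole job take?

3 hours

In the first 2 hours the combined rate is 3/8, so 3/4 of the job is done, leaving 1/4.
After Gao leaves the rate is 1/4 per hour; the remaining 1/4 takes 1 hour.
Total = 2 + 1 = 3 hours.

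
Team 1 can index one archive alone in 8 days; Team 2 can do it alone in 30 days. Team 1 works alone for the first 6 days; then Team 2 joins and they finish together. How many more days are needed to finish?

In 6 days Team 1 does 6/8 = 3/4 of the job, leaving 1/4.
Team 1 and Team 2 together work at 19/120 per day, so finishing takes 1/4 ÷ 19/120 = 30/19 days.

30/19 days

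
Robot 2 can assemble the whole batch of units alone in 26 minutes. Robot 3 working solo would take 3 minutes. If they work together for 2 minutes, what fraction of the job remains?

10/39

Combined rate: 1/26 + 1/3 = (3 + 26)/78 = 29/78 per minute.
In 2 minutes they complete 2·29/78 = 29/39 of the job.
So 10/39 remains.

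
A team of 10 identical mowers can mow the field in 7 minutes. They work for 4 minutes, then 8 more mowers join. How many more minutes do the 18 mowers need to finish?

5/3 minutes

One mower does 1/70 of the job per minute.
After 4 minutes with 10 mowers, 4/7 is done (3/7 left).
With 18 mowers the rate is 18/70 = 9/35, so the rest takes 3/7 ÷ 9/35 = 5/3 minutes.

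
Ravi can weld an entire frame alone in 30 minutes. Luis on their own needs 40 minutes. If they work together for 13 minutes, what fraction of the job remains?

29/120

Combined rate: 1/30 + 1/40 = (4 + 3)/120 = 7/120 per minute.
In 13 minutes they complete 13·7/120 = 91/120 of the job.
So 29/120 remains.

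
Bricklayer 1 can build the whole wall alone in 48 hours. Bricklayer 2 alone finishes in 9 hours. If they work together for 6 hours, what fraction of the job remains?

5/24

Combined rate: 1/48 + 1/9 = (3 + 16)/144 = 19/144 per hour.
In 6 hours they complete 6·19/144 = 19/24 of the job.
So 5/24 remains.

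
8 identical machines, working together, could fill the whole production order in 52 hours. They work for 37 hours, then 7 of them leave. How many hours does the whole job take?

One machine does 1/416 of the job per hour.
After 37 hours with 8 machines, 37/52 is done (15/52 left).
With 1 machine the rate is 1/416, so the rest takes 15/52 ÷ 1/416 = 120 hours.
Total = 37 + 120 = 157 hours.

157 hours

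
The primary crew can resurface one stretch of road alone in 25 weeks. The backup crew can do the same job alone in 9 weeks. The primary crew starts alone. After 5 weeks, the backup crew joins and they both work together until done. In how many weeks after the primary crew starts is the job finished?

175/17 weeks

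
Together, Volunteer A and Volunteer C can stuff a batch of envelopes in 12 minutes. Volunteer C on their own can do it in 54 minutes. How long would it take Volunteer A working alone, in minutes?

Combined rate is 1/12 per minute.
Known contribution: 1/54 per minute.
So Volunteer A's rate is 1/12 − 1/54 = 7/108, meaning 108/7 minutes alone.

108/7 minutes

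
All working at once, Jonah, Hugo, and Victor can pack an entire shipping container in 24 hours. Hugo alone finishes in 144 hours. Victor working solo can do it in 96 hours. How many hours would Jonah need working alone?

Combined rate is 1/24 per hour.
Known contribution: 1/144 + 1/96 = (2 + 3)/288 = 5/288 per hour.
So Jonah's rate is 1/24 − 5/288 = 7/288, meaning 288/7 hours alone.

288/7 hours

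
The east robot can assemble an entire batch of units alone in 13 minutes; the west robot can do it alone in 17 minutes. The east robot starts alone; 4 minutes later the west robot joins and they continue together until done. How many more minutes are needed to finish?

51/10 minutes

In 4 minutes the east robot does 4/13 of the job, leaving 9/13.
The east robot and the west robot together work at 30/221 per minute, so finishing takes 9/13 ÷ 30/221 = 51/10 minutes.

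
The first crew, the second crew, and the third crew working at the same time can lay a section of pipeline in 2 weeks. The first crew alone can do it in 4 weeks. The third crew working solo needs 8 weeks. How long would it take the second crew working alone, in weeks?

8 weeks

Combined rate is 1/2 per week.
Known contribution: 1/4 + 1/8 = (2 + 1)/8 = 3/8 per week.
So the second crew's rate is 1/2 − 3/8 = 1/8, meaning 8 weeks alone.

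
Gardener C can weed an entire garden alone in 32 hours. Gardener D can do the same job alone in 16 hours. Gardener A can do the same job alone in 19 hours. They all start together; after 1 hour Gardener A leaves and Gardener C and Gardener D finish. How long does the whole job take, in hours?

In the first 1 hour the combined rate is 89/608, so 89/608 of the job is done, leaving 519/608.
After Gardener A leaves the rate is 3/32 per hour; the remaining 519/608 takes 173/19 hours.
Total = 1 + 173/19 = 192/19 hours.

192/19 hours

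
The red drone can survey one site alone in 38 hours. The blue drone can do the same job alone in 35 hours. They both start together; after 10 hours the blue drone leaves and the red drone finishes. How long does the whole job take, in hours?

190/7 hours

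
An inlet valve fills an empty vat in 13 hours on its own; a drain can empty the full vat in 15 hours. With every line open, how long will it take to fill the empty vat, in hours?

Net rate = 1/13 − 1/15 = (15 − 13)/195 = 2/195 per hour.
Filling time = 1 ÷ (2/195) = 195/2 hours.

195/2 hours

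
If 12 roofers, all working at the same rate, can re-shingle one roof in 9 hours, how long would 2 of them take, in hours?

Total work is 12·9 = 108 roofer-hours.
With 2 roofers: 108/2 = 54 hours.

54 hours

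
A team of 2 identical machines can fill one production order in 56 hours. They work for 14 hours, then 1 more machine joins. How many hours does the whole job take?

One machine does 1/112 of the job per hour.
After 14 hours with 2 machines, 1/4 is done (3/4 left).
With 3 machines the rate is 3/112, so the rest takes 3/4 ÷ 3/112 = 28 hours.
Total = 14 + 28 = 42 hours.

42 hours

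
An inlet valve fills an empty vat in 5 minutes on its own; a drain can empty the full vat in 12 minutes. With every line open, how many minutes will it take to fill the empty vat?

Net rate = 1/5 − 1/12 = (12 − 5)/60 = 7/60 per minute.
Filling time = 1 ÷ (7/60) = 60/7 minutes.

60/7 minutes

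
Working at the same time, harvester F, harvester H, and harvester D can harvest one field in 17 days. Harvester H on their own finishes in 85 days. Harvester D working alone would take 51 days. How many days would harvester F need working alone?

Combined rate is 1/17 per day.
Known contribution: 1/85 + 1/51 = (3 + 5)/255 = 8/255 per day.
So harvester F's rate is 1/17 − 8/255 = 7/255, meaning 255/7 days alone.

255/7 days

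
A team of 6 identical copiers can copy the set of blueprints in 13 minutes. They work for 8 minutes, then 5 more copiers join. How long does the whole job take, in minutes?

118/11 minutes

One copier does 1/78 of the job per minute.
After 8 minutes with 6 copiers, 8/13 is done (5/13 left).
With 11 copiers the rate is 11/78, so the rest takes 5/13 ÷ 11/78 = 30/11 minutes.
Total = 8 + 30/11 = 118/11 minutes.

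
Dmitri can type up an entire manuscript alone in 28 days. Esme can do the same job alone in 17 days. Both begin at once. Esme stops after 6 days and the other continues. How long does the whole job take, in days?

In the first 6 days the combined rate is 45/476, so 135/238 of the job is done, leaving 103/238.
After Esme leaves the rate is 1/28 per day; the remaining 103/238 takes 206/17 days.
Total = 6 + 206/17 = 308/17 days.

308/17 days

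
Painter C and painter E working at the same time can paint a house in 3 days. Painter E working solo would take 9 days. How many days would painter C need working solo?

9/2 days

Combined rate is 1/3 per day.
Known contribution: 1/9 per day.
So painter C's rate is 1/3 − 1/9 = 2/9, meaning 9/2 days alone.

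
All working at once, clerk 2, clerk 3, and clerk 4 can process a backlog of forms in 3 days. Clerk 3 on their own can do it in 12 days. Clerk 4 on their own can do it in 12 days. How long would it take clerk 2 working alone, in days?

Combined rate is 1/3 per day.
Known contribution: 1/12 + 1/12 = (1 + 1)/12 = 2/12 = 1/6 per day.
So clerk 2's rate is 1/3 − 1/6 = 1/6, meaning 6 days alone.

6 days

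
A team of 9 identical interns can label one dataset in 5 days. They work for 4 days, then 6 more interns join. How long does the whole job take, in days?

23/5 days

One intern does 1/45 of the job per day.
After 4 days with 9 interns, 4/5 is done (1/5 left).
With 15 interns the rate is 15/45 = 1/3, so the rest takes 1/5 ÷ 1/3 = 3/5 days.
Total = 4 + 3/5 = 23/5 days.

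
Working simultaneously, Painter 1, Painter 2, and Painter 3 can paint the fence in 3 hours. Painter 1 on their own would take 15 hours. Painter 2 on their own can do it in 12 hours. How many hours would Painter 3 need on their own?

60/11 hours

Combined rate is 1/3 per hour.
Known contribution: 1/15 + 1/12 = (4 + 5)/60 = 9/60 = 3/20 per hour.
So Painter 3's rate is 1/3 − 3/20 = 11/60, meaning 60/11 hours alone.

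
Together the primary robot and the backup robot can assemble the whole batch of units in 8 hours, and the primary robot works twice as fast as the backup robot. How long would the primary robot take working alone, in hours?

Let the backup robot's rate be r; then the primary robot's rate is 2r, so together (2 + 1)r = 3r = 1/8.
Thus r = 1/24 per hour.
The backup robot alone: 24 hours; the primary robot alone: 12 hours.

12 hours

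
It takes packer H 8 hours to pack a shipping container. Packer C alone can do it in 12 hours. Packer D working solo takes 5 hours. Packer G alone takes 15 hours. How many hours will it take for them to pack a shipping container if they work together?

Combined rate: 1/8 + 1/12 + 1/5 + 1/15 = (15 + 10 + 24 + 8)/120 = 57/120 = 19/40 per hour.
Time = 1 ÷ (19/40) = 40/19 hours.

40/19 hours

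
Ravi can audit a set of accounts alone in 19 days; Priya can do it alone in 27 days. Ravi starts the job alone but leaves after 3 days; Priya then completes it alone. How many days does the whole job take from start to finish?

In 3 days Ravi does 3/19 of the job, leaving 16/19.
Priya works at 1/27 per day, so finishing takes 16/19 ÷ 1/27 = 432/19 days.
Total time = 3 + 432/19 = 489/19 days.

489/19 days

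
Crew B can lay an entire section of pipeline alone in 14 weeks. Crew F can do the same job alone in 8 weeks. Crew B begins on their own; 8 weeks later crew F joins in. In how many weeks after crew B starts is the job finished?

112/11 weeks

In the first 8 weeks crew B alone does 8/14 = 4/7 of the job, leaving 3/7.
Once everyone is working, combined rate: 1/14 + 1/8 = (4 + 7)/56 = 11/56 per week.
Remaining 3/7 at 11/56 per week takes 24/11 weeks.
Total from the start = 8 + 24/11 = 112/11 weeks.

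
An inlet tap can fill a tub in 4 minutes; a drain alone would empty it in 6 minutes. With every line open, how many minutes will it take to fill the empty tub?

12 minutes

Net rate = 1/4 − 1/6 = (3 − 2)/12 = 1/12 per minute.
Filling time = 1 ÷ (1/12) = 12 minutes.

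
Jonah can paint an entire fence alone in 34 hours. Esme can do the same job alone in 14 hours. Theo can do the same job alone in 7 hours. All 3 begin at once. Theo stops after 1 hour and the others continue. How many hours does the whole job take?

In the first 1 hour the combined rate is 29/119, so 29/119 of the job is done, leaving 90/119.
After Theo leaves the rate is 12/119 per hour; the remaining 90/119 takes 15/2 hours.
Total = 1 + 15/2 = 17/2 hours.

17/2 hours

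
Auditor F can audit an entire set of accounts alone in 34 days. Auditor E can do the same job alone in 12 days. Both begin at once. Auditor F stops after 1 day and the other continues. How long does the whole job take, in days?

198/17 days

In the first 1 day the combined rate is 23/204, so 23/204 of the job is done, leaving 181/204.
After Auditor F leaves the rate is 1/12 per day; the remaining 181/204 takes 181/17 days.
Total = 1 + 181/17 = 198/17 days.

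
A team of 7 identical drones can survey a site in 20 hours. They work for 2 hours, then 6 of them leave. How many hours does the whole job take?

One drone does 1/140 of the job per hour.
After 2 hours with 7 drones, 1/10 is done (9/10 left).
With 1 drone the rate is 1/140, so the rest takes 9/10 ÷ 1/140 = 126 hours.
Total = 2 + 126 = 128 hours.

128 hours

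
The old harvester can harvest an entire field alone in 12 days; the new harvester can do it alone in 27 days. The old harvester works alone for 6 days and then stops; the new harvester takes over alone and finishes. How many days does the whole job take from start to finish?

In 6 days the old harvester does 6/12 = 1/2 of the job, leaving 1/2.
The new harvester works at 1/27 per day, so finishing takes 1/2 ÷ 1/27 = 27/2 days.
Total time = 6 + 27/2 = 39/2 days.

39/2 days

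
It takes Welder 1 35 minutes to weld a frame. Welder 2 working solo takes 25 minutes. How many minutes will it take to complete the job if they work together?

175/12 minutes

With two workers the combined time is the product over the sum: 35·25/(35+25) = 875/60 = 175/12 minutes.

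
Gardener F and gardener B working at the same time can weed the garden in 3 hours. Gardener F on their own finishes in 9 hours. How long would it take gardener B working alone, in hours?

9/2 hours

Combined rate is 1/3 per hour.
Known contribution: 1/9 per hour.
So gardener B's rate is 1/3 − 1/9 = 2/9, meaning 9/2 hours alone.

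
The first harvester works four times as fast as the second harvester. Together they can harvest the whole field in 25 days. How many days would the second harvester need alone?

Let the second harvester's rate be r; then the first harvester's rate is 4r, so together (4 + 1)r = 5r = 1/25.
Thus r = 1/125 per day.
The second harvester alone: 125 days; the first harvester alone: 125/4 days.

125 days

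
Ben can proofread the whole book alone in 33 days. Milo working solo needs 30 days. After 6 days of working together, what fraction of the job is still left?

34/55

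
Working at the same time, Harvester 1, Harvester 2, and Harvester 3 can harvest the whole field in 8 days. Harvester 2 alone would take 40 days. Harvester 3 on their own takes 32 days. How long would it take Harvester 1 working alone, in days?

160/11 days

Combined rate is 1/8 per day.
Known contribution: 1/40 + 1/32 = (4 + 5)/160 = 9/160 per day.
So Harvester 1's rate is 1/8 − 9/160 = 11/160, meaning 160/11 days alone.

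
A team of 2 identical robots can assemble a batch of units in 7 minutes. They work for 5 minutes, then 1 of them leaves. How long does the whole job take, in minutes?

9 minutes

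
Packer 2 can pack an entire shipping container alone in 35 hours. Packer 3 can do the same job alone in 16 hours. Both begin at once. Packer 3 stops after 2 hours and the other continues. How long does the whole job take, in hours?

245/8 hours

In the first 2 hours the combined rate is 51/560, so 51/280 of the job is done, leaving 229/280.
After Packer 3 leaves the rate is 1/35 per hour; the remaining 229/280 takes 229/8 hours.
Total = 2 + 229/8 = 245/8 hours.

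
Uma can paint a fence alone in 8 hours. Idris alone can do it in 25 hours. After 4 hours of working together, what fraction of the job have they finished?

33/50

Combined rate: 1/8 + 1/25 = (25 + 8)/200 = 33/200 per hour.
In 4 hours they complete 4·33/200 = 33/50 of the job.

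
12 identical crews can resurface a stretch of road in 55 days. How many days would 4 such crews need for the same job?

Total work is 12·55 = 660 crew-days.
With 4 crews: 660/4 = 165 days.

165 days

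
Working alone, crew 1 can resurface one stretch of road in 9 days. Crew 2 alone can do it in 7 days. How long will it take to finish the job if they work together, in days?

63/16 days

Combined rate: 1/9 + 1/7 = (7 + 9)/63 = 16/63 per day.
Time = 1 ÷ (16/63) = 63/16 days.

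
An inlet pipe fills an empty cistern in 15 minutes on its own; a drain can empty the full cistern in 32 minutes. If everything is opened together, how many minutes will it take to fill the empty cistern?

Net rate = 1/15 − 1/32 = (32 − 15)/480 = 17/480 per minute.
Filling time = 1 ÷ (17/480) = 480/17 minutes.

480/17 minutes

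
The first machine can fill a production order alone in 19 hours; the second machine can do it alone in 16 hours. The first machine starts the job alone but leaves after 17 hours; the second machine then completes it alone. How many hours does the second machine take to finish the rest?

32/19 hours

In 17 hours the first machine does 17/19 of the job, leaving 2/19.
The second machine works at 1/16 per hour, so finishing takes 2/19 ÷ 1/16 = 32/19 hours.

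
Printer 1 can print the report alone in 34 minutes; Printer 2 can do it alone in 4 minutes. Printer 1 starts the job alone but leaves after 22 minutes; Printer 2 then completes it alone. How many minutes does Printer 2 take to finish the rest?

24/17 minutes

In 22 minutes Printer 1 does 22/34 = 11/17 of the job, leaving 6/17.
Printer 2 works at 1/4 per minute, so finishing takes 6/17 ÷ 1/4 = 24/17 minutes.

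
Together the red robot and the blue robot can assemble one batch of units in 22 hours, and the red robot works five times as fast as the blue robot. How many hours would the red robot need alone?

132/5 hours

Let the blue robot's rate be r; then the red robot's rate is 5r, so together (5 + 1)r = 6r = 1/22.
Thus r = 1/132 per hour.
The blue robot alone: 132 hours; the red robot alone: 132/5 hours.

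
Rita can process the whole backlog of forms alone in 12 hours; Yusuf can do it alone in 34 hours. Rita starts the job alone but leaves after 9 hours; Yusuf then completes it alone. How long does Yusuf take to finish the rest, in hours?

17/2 hours

In 9 hours Rita does 9/12 = 3/4 of the job, leaving 1/4.
Yusuf works at 1/34 per hour, so finishing takes 1/4 ÷ 1/34 = 17/2 hours.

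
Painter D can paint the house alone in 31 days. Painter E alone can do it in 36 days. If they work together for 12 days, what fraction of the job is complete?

Combined rate: 1/31 + 1/36 = (36 + 31)/1116 = 67/1116 per day.
In 12 days they complete 12·67/1116 = 67/93 of the job.

67/93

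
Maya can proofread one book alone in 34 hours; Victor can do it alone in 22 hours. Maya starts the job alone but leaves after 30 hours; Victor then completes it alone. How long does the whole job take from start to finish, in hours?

554/17 hours

In 30 hours Maya does 30/34 = 15/17 of the job, leaving 2/17.
Victor works at 1/22 per hour, so finishing takes 2/17 ÷ 1/22 = 44/17 hours.
Total time = 30 + 44/17 = 554/17 hours.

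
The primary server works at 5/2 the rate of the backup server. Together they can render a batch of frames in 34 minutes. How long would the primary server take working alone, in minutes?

Let the backup server's rate be r; then the primary server's rate is (5/2)r, so together (5/2 + 1)r = (7/2)r = 1/34.
Thus r = 1/119 per minute.
The backup server alone: 119 minutes; the primary server alone: 238/5 minutes.

238/5 minutes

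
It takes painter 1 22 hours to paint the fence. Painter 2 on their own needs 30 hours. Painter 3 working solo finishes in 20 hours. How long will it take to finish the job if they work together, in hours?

132/17 hours

Combined rate: 1/22 + 1/30 + 1/20 = (30 + 22 + 33)/660 = 85/660 = 17/132 per hour.
Time = 1 ÷ (17/132) = 132/17 hours.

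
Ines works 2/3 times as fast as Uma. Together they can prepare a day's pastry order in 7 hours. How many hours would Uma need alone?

35/3 hours

Let Uma's rate be r; then Ines's rate is (2/3)r, so together (2/3 + 1)r = (5/3)r = 1/7.
Thus r = 3/35 per hour.
Uma alone: 35/3 hours; Ines alone: 35/2 hours.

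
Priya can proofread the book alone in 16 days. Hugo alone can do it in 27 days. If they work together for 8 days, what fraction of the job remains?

Combined rate: 1/16 + 1/27 = (27 + 16)/432 = 43/432 per day.
In 8 days they complete 8·43/432 = 43/54 of the job.
So 11/54 remains.

11/54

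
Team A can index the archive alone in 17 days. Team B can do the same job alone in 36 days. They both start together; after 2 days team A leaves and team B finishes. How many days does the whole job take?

In the first 2 days the combined rate is 53/612, so 53/306 of the job is done, leaving 253/306.
After team A leaves the rate is 1/36 per day; the remaining 253/306 takes 506/17 days.
Total = 2 + 506/17 = 540/17 days.

540/17 days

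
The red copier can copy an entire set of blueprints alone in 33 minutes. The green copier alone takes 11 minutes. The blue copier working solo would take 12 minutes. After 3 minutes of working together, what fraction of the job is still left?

17/44

Combined rate: 1/33 + 1/11 + 1/12 = (4 + 12 + 11)/132 = 27/132 = 9/44 per minute.
In 3 minutes they complete 3·9/44 = 27/44 of the job.
So 17/44 remains.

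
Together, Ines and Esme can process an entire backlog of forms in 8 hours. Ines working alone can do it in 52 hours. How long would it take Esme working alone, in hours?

104/11 hours

Combined rate is 1/8 per hour.
Known contribution: 1/52 per hour.
So Esme's rate is 1/8 − 1/52 = 11/104, meaning 104/11 hours alone.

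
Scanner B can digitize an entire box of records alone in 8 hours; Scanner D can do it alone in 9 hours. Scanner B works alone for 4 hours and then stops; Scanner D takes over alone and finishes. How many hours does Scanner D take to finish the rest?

9/2 hours

In 4 hours Scanner B does 4/8 = 1/2 of the job, leaving 1/2.
Scanner D works at 1/9 per hour, so finishing takes 1/2 ÷ 1/9 = 9/2 hours.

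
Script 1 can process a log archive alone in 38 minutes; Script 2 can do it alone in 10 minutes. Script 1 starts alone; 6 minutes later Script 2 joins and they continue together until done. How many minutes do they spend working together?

20/3 minutes

In 6 minutes Script 1 does 6/38 = 3/19 of the job, leaving 16/19.
Script 1 and Script 2 together work at 12/95 per minute, so finishing takes 16/19 ÷ 12/95 = 20/3 minutes.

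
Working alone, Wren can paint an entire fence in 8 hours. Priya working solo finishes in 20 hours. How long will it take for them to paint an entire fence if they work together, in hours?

Combined rate: 1/8 + 1/20 = (5 + 2)/40 = 7/40 per hour.
Time = 1 ÷ (7/40) = 40/7 hours.

40/7 hours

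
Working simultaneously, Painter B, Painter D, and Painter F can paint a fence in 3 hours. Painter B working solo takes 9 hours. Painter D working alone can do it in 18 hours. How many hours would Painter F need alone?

6 hours

Combined rate is 1/3 per hour.
Known contribution: 1/9 + 1/18 = (2 + 1)/18 = 3/18 = 1/6 per hour.
So Painter F's rate is 1/3 − 1/6 = 1/6, meaning 6 hours alone.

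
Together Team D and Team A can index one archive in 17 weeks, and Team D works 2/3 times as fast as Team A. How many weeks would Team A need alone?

85/3 weeks

Let Team A's rate be r; then Team D's rate is (2/3)r, so together (2/3 + 1)r = (5/3)r = 1/17.
Thus r = 3/85 per week.
Team A alone: 85/3 weeks; Team D alone: 85/2 weeks.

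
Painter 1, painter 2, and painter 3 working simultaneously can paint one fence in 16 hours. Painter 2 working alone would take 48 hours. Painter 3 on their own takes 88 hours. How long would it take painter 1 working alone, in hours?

33 hours

Combined rate is 1/16 per hour.
Known contribution: 1/48 + 1/88 = (11 + 6)/528 = 17/528 per hour.
So painter 1's rate is 1/16 − 17/528 = 1/33, meaning 33 hours alone.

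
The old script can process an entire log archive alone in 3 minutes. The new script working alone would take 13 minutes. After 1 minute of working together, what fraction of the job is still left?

23/39

Combined rate: 1/3 + 1/13 = (13 + 3)/39 = 16/39 per minute.
In 1 minute they complete 1·16/39 = 16/39 of the job.
So 23/39 remains.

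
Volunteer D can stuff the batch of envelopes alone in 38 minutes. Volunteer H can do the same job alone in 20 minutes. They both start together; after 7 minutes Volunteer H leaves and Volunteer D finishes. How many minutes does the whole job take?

247/10 minutes

In the first 7 minutes the combined rate is 29/380, so 203/380 of the job is done, leaving 177/380.
After Volunteer H leaves the rate is 1/38 per minute; the remaining 177/380 takes 177/10 minutes.
Total = 7 + 177/10 = 247/10 minutes.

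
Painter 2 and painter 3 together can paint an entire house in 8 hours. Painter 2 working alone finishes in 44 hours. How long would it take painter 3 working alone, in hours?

Combined rate is 1/8 per hour.
Known contribution: 1/44 per hour.
So painter 3's rate is 1/8 − 1/44 = 9/88, meaning 88/9 hours alone.

88/9 hours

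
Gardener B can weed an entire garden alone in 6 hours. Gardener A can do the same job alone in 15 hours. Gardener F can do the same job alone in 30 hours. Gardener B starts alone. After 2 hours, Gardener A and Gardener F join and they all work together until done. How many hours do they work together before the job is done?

5/2 hours

In the first 2 hours Gardener B alone does 2/6 = 1/3 of the job, leaving 2/3.
Once everyone is working, combined rate: 1/6 + 1/15 + 1/30 = (5 + 2 + 1)/30 = 8/30 = 4/15 per hour.
Remaining 2/3 at 4/15 per hour takes 5/2 hours.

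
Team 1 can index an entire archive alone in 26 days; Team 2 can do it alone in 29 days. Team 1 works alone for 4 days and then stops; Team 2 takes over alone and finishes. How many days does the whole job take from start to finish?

In 4 days Team 1 does 4/26 = 2/13 of the job, leaving 11/13.
Team 2 works at 1/29 per day, so finishing takes 11/13 ÷ 1/29 = 319/13 days.
Total time = 4 + 319/13 = 371/13 days.

371/13 days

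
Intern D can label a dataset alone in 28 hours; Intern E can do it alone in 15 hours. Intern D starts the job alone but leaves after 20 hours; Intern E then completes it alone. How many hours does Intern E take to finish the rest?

30/7 hours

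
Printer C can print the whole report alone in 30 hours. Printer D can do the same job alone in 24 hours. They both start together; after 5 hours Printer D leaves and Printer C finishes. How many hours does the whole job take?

In the first 5 hours the combined rate is 3/40, so 3/8 of the job is done, leaving 5/8.
After Printer D leaves the rate is 1/30 per hour; the remaining 5/8 takes 75/4 hours.
Total = 5 + 75/4 = 95/4 hours.

95/4 hours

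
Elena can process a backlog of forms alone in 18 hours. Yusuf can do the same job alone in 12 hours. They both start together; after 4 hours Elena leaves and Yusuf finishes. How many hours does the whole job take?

28/3 hours

In the first 4 hours the combined rate is 5/36, so 5/9 of the job is done, leaving 4/9.
After Elena leaves the rate is 1/12 per hour; the remaining 4/9 takes 16/3 hours.
Total = 4 + 16/3 = 28/3 hours.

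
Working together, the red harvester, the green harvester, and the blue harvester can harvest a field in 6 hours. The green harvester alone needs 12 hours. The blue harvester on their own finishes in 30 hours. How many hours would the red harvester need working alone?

20 hours

Combined rate is 1/6 per hour.
Known contribution: 1/12 + 1/30 = (5 + 2)/60 = 7/60 per hour.
So the red harvester's rate is 1/6 − 7/60 = 1/20, meaning 20 hours alone.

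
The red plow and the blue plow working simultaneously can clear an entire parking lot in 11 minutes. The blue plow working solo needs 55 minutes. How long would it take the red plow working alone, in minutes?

55/4 minutes

Combined rate is 1/11 per minute.
Known contribution: 1/55 per minute.
So the red plow's rate is 1/11 − 1/55 = 4/55, meaning 55/4 minutes alone.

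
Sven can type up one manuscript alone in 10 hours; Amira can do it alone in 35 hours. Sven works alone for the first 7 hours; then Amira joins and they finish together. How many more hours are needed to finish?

In 7 hours Sven does 7/10 of the job, leaving 3/10.
Sven and Amira together work at 9/70 per hour, so finishing takes 3/10 ÷ 9/70 = 7/3 hours.

7/3 hours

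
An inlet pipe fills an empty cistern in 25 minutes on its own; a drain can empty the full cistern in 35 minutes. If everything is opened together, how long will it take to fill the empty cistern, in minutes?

175/2 minutes

Net rate = 1/25 − 1/35 = (7 − 5)/175 = 2/175 per minute.
Filling time = 1 ÷ (2/175) = 175/2 minutes.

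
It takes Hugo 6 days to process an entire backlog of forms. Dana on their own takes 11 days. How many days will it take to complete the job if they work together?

66/17 days

Combined rate: 1/6 + 1/11 = (11 + 6)/66 = 17/66 per day.
Time = 1 ÷ (17/66) = 66/17 days.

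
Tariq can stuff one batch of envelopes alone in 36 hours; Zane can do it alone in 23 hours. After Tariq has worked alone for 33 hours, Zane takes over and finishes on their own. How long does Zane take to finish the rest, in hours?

In 33 hours Tariq does 33/36 = 11/12 of the job, leaving 1/12.
Zane works at 1/23 per hour, so finishing takes 1/12 ÷ 1/23 = 23/12 hours.

23/12 hours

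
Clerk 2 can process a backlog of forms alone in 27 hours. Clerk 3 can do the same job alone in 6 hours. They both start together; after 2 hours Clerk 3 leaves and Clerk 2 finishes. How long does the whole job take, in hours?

18 hours

In the first 2 hours the combined rate is 11/54, so 11/27 of the job is done, leaving 16/27.
After Clerk 3 leaves the rate is 1/27 per hour; the remaining 16/27 takes 16 hours.
Total = 2 + 16 = 18 hours.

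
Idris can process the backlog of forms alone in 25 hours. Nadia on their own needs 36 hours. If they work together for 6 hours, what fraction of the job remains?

Combined rate: 1/25 + 1/36 = (36 + 25)/900 = 61/900 per hour.
In 6 hours they complete 6·61/900 = 61/150 of the job.
So 89/150 remains.

89/150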